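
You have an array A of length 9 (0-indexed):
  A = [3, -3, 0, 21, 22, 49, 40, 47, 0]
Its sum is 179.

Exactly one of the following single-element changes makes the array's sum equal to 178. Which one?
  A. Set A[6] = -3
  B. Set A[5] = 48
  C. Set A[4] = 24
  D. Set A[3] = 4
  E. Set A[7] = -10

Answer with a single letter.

Option A: A[6] 40->-3, delta=-43, new_sum=179+(-43)=136
Option B: A[5] 49->48, delta=-1, new_sum=179+(-1)=178 <-- matches target
Option C: A[4] 22->24, delta=2, new_sum=179+(2)=181
Option D: A[3] 21->4, delta=-17, new_sum=179+(-17)=162
Option E: A[7] 47->-10, delta=-57, new_sum=179+(-57)=122

Answer: B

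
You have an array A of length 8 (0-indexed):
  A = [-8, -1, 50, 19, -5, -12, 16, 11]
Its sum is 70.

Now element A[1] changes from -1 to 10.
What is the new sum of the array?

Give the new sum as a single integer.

Answer: 81

Derivation:
Old value at index 1: -1
New value at index 1: 10
Delta = 10 - -1 = 11
New sum = old_sum + delta = 70 + (11) = 81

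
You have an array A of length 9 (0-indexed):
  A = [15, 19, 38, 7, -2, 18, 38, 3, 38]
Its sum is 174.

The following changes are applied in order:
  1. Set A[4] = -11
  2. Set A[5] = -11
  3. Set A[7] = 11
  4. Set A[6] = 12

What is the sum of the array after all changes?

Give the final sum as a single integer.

Initial sum: 174
Change 1: A[4] -2 -> -11, delta = -9, sum = 165
Change 2: A[5] 18 -> -11, delta = -29, sum = 136
Change 3: A[7] 3 -> 11, delta = 8, sum = 144
Change 4: A[6] 38 -> 12, delta = -26, sum = 118

Answer: 118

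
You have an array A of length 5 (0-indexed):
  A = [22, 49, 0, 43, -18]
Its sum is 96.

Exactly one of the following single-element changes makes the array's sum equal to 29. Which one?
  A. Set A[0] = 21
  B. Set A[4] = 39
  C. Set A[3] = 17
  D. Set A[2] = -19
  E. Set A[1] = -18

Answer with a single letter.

Answer: E

Derivation:
Option A: A[0] 22->21, delta=-1, new_sum=96+(-1)=95
Option B: A[4] -18->39, delta=57, new_sum=96+(57)=153
Option C: A[3] 43->17, delta=-26, new_sum=96+(-26)=70
Option D: A[2] 0->-19, delta=-19, new_sum=96+(-19)=77
Option E: A[1] 49->-18, delta=-67, new_sum=96+(-67)=29 <-- matches target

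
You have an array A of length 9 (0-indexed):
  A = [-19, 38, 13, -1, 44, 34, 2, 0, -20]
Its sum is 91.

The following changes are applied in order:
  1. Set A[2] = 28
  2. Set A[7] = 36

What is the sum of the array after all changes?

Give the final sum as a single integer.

Answer: 142

Derivation:
Initial sum: 91
Change 1: A[2] 13 -> 28, delta = 15, sum = 106
Change 2: A[7] 0 -> 36, delta = 36, sum = 142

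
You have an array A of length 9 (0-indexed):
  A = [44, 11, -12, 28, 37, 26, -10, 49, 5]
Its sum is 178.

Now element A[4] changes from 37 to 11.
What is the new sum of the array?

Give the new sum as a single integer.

Old value at index 4: 37
New value at index 4: 11
Delta = 11 - 37 = -26
New sum = old_sum + delta = 178 + (-26) = 152

Answer: 152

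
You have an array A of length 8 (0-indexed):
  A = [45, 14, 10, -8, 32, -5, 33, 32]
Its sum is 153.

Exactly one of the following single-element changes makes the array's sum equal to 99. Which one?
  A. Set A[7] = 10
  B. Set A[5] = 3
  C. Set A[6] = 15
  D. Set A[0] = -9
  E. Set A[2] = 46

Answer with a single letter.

Answer: D

Derivation:
Option A: A[7] 32->10, delta=-22, new_sum=153+(-22)=131
Option B: A[5] -5->3, delta=8, new_sum=153+(8)=161
Option C: A[6] 33->15, delta=-18, new_sum=153+(-18)=135
Option D: A[0] 45->-9, delta=-54, new_sum=153+(-54)=99 <-- matches target
Option E: A[2] 10->46, delta=36, new_sum=153+(36)=189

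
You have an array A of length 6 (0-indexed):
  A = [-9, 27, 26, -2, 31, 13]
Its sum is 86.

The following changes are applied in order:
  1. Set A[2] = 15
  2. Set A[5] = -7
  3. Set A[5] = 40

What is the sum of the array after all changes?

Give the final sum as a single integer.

Initial sum: 86
Change 1: A[2] 26 -> 15, delta = -11, sum = 75
Change 2: A[5] 13 -> -7, delta = -20, sum = 55
Change 3: A[5] -7 -> 40, delta = 47, sum = 102

Answer: 102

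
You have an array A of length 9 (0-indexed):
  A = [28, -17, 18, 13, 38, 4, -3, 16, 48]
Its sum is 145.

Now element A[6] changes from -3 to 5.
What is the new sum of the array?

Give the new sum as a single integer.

Answer: 153

Derivation:
Old value at index 6: -3
New value at index 6: 5
Delta = 5 - -3 = 8
New sum = old_sum + delta = 145 + (8) = 153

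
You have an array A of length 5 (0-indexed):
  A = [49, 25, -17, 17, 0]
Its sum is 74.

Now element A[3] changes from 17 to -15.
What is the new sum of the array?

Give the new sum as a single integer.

Answer: 42

Derivation:
Old value at index 3: 17
New value at index 3: -15
Delta = -15 - 17 = -32
New sum = old_sum + delta = 74 + (-32) = 42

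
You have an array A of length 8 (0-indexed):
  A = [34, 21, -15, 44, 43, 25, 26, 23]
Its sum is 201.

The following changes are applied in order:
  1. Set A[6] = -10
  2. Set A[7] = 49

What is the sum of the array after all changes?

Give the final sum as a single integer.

Answer: 191

Derivation:
Initial sum: 201
Change 1: A[6] 26 -> -10, delta = -36, sum = 165
Change 2: A[7] 23 -> 49, delta = 26, sum = 191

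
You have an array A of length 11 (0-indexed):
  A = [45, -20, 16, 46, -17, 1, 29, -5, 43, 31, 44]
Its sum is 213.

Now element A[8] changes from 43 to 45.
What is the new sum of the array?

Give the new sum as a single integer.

Answer: 215

Derivation:
Old value at index 8: 43
New value at index 8: 45
Delta = 45 - 43 = 2
New sum = old_sum + delta = 213 + (2) = 215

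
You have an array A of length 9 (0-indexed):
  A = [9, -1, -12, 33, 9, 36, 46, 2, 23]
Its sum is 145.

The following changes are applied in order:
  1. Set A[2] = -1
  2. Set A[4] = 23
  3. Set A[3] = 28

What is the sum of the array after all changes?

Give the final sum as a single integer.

Answer: 165

Derivation:
Initial sum: 145
Change 1: A[2] -12 -> -1, delta = 11, sum = 156
Change 2: A[4] 9 -> 23, delta = 14, sum = 170
Change 3: A[3] 33 -> 28, delta = -5, sum = 165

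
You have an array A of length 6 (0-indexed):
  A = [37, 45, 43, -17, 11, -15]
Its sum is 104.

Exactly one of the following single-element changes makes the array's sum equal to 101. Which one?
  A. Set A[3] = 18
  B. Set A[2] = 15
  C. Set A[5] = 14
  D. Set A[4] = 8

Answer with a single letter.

Option A: A[3] -17->18, delta=35, new_sum=104+(35)=139
Option B: A[2] 43->15, delta=-28, new_sum=104+(-28)=76
Option C: A[5] -15->14, delta=29, new_sum=104+(29)=133
Option D: A[4] 11->8, delta=-3, new_sum=104+(-3)=101 <-- matches target

Answer: D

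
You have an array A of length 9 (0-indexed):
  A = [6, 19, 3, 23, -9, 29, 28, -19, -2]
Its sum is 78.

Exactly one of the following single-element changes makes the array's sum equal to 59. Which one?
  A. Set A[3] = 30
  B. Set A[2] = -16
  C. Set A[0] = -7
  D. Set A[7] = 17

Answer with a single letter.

Answer: B

Derivation:
Option A: A[3] 23->30, delta=7, new_sum=78+(7)=85
Option B: A[2] 3->-16, delta=-19, new_sum=78+(-19)=59 <-- matches target
Option C: A[0] 6->-7, delta=-13, new_sum=78+(-13)=65
Option D: A[7] -19->17, delta=36, new_sum=78+(36)=114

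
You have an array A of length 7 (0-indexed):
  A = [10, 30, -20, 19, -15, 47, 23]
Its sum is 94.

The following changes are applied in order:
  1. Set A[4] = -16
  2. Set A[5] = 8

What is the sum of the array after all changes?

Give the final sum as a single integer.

Answer: 54

Derivation:
Initial sum: 94
Change 1: A[4] -15 -> -16, delta = -1, sum = 93
Change 2: A[5] 47 -> 8, delta = -39, sum = 54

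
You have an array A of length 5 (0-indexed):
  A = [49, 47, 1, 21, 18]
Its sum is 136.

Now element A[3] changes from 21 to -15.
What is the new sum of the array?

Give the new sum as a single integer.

Old value at index 3: 21
New value at index 3: -15
Delta = -15 - 21 = -36
New sum = old_sum + delta = 136 + (-36) = 100

Answer: 100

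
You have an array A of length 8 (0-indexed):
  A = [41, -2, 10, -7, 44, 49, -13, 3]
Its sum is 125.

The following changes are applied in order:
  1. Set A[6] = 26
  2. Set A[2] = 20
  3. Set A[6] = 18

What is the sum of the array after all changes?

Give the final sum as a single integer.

Initial sum: 125
Change 1: A[6] -13 -> 26, delta = 39, sum = 164
Change 2: A[2] 10 -> 20, delta = 10, sum = 174
Change 3: A[6] 26 -> 18, delta = -8, sum = 166

Answer: 166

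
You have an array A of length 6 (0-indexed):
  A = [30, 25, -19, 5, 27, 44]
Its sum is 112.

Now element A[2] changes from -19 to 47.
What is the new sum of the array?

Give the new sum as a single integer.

Old value at index 2: -19
New value at index 2: 47
Delta = 47 - -19 = 66
New sum = old_sum + delta = 112 + (66) = 178

Answer: 178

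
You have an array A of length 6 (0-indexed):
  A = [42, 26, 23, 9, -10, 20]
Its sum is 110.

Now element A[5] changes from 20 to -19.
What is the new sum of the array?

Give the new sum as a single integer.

Answer: 71

Derivation:
Old value at index 5: 20
New value at index 5: -19
Delta = -19 - 20 = -39
New sum = old_sum + delta = 110 + (-39) = 71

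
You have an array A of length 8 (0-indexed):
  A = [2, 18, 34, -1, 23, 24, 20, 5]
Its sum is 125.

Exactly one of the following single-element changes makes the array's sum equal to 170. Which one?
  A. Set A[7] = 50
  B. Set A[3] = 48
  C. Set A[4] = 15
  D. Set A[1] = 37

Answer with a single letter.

Answer: A

Derivation:
Option A: A[7] 5->50, delta=45, new_sum=125+(45)=170 <-- matches target
Option B: A[3] -1->48, delta=49, new_sum=125+(49)=174
Option C: A[4] 23->15, delta=-8, new_sum=125+(-8)=117
Option D: A[1] 18->37, delta=19, new_sum=125+(19)=144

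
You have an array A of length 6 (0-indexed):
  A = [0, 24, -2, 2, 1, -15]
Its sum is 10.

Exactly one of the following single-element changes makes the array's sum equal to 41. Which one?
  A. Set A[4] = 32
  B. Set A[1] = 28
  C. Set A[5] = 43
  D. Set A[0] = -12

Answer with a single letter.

Option A: A[4] 1->32, delta=31, new_sum=10+(31)=41 <-- matches target
Option B: A[1] 24->28, delta=4, new_sum=10+(4)=14
Option C: A[5] -15->43, delta=58, new_sum=10+(58)=68
Option D: A[0] 0->-12, delta=-12, new_sum=10+(-12)=-2

Answer: A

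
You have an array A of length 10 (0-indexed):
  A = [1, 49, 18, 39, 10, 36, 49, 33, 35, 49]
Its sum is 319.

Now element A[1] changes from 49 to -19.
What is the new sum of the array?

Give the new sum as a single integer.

Old value at index 1: 49
New value at index 1: -19
Delta = -19 - 49 = -68
New sum = old_sum + delta = 319 + (-68) = 251

Answer: 251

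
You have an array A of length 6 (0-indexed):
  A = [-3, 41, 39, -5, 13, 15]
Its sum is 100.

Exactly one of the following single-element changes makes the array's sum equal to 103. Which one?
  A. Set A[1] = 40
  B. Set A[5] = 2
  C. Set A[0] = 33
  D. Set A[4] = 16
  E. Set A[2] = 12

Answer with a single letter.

Option A: A[1] 41->40, delta=-1, new_sum=100+(-1)=99
Option B: A[5] 15->2, delta=-13, new_sum=100+(-13)=87
Option C: A[0] -3->33, delta=36, new_sum=100+(36)=136
Option D: A[4] 13->16, delta=3, new_sum=100+(3)=103 <-- matches target
Option E: A[2] 39->12, delta=-27, new_sum=100+(-27)=73

Answer: D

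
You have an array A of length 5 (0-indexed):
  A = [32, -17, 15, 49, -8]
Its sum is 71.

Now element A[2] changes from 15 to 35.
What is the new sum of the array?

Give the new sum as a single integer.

Old value at index 2: 15
New value at index 2: 35
Delta = 35 - 15 = 20
New sum = old_sum + delta = 71 + (20) = 91

Answer: 91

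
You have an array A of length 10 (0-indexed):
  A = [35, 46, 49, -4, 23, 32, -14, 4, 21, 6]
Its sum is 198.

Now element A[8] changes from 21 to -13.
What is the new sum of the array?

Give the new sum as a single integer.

Answer: 164

Derivation:
Old value at index 8: 21
New value at index 8: -13
Delta = -13 - 21 = -34
New sum = old_sum + delta = 198 + (-34) = 164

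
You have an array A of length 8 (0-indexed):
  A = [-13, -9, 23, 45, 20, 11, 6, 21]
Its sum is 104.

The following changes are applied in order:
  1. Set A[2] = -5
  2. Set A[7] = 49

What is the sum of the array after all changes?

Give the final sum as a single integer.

Answer: 104

Derivation:
Initial sum: 104
Change 1: A[2] 23 -> -5, delta = -28, sum = 76
Change 2: A[7] 21 -> 49, delta = 28, sum = 104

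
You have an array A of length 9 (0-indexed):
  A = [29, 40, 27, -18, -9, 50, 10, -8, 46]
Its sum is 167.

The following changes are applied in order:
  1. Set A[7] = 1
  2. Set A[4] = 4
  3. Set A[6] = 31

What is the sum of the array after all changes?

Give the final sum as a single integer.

Initial sum: 167
Change 1: A[7] -8 -> 1, delta = 9, sum = 176
Change 2: A[4] -9 -> 4, delta = 13, sum = 189
Change 3: A[6] 10 -> 31, delta = 21, sum = 210

Answer: 210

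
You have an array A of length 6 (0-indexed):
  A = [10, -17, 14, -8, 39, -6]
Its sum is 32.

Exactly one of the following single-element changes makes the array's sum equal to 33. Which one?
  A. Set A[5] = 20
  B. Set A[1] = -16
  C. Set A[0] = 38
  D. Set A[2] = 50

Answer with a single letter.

Answer: B

Derivation:
Option A: A[5] -6->20, delta=26, new_sum=32+(26)=58
Option B: A[1] -17->-16, delta=1, new_sum=32+(1)=33 <-- matches target
Option C: A[0] 10->38, delta=28, new_sum=32+(28)=60
Option D: A[2] 14->50, delta=36, new_sum=32+(36)=68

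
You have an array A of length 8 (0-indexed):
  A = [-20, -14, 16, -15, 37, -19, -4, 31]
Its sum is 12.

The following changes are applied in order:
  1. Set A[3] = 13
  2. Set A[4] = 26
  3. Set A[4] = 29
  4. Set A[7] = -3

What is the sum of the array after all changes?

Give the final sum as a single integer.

Initial sum: 12
Change 1: A[3] -15 -> 13, delta = 28, sum = 40
Change 2: A[4] 37 -> 26, delta = -11, sum = 29
Change 3: A[4] 26 -> 29, delta = 3, sum = 32
Change 4: A[7] 31 -> -3, delta = -34, sum = -2

Answer: -2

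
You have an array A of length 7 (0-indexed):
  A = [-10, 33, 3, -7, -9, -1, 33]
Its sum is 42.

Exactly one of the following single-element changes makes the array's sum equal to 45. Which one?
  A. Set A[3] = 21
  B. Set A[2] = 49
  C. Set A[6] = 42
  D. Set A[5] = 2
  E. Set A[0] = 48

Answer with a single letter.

Answer: D

Derivation:
Option A: A[3] -7->21, delta=28, new_sum=42+(28)=70
Option B: A[2] 3->49, delta=46, new_sum=42+(46)=88
Option C: A[6] 33->42, delta=9, new_sum=42+(9)=51
Option D: A[5] -1->2, delta=3, new_sum=42+(3)=45 <-- matches target
Option E: A[0] -10->48, delta=58, new_sum=42+(58)=100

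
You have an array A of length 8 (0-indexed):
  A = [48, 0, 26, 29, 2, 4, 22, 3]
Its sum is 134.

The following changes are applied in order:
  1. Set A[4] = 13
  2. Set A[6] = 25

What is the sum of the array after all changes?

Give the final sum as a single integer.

Answer: 148

Derivation:
Initial sum: 134
Change 1: A[4] 2 -> 13, delta = 11, sum = 145
Change 2: A[6] 22 -> 25, delta = 3, sum = 148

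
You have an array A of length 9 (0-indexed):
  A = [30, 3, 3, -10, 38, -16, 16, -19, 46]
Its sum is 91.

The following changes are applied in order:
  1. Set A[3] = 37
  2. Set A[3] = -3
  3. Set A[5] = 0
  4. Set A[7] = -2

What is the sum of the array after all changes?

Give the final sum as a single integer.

Answer: 131

Derivation:
Initial sum: 91
Change 1: A[3] -10 -> 37, delta = 47, sum = 138
Change 2: A[3] 37 -> -3, delta = -40, sum = 98
Change 3: A[5] -16 -> 0, delta = 16, sum = 114
Change 4: A[7] -19 -> -2, delta = 17, sum = 131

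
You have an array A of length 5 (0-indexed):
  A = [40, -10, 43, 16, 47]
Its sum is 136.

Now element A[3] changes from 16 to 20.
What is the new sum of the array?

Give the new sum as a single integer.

Old value at index 3: 16
New value at index 3: 20
Delta = 20 - 16 = 4
New sum = old_sum + delta = 136 + (4) = 140

Answer: 140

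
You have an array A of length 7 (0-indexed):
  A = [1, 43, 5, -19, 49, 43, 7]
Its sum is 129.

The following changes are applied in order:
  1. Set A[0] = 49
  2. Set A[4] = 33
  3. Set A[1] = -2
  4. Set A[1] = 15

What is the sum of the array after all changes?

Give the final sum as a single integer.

Answer: 133

Derivation:
Initial sum: 129
Change 1: A[0] 1 -> 49, delta = 48, sum = 177
Change 2: A[4] 49 -> 33, delta = -16, sum = 161
Change 3: A[1] 43 -> -2, delta = -45, sum = 116
Change 4: A[1] -2 -> 15, delta = 17, sum = 133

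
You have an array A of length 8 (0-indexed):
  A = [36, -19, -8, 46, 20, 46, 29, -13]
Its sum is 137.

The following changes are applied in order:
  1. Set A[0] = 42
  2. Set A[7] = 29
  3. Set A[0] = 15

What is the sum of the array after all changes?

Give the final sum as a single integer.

Initial sum: 137
Change 1: A[0] 36 -> 42, delta = 6, sum = 143
Change 2: A[7] -13 -> 29, delta = 42, sum = 185
Change 3: A[0] 42 -> 15, delta = -27, sum = 158

Answer: 158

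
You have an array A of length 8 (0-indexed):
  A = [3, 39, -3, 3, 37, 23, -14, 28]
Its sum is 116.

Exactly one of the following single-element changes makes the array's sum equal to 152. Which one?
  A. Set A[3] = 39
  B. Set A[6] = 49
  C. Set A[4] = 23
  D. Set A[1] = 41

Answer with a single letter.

Option A: A[3] 3->39, delta=36, new_sum=116+(36)=152 <-- matches target
Option B: A[6] -14->49, delta=63, new_sum=116+(63)=179
Option C: A[4] 37->23, delta=-14, new_sum=116+(-14)=102
Option D: A[1] 39->41, delta=2, new_sum=116+(2)=118

Answer: A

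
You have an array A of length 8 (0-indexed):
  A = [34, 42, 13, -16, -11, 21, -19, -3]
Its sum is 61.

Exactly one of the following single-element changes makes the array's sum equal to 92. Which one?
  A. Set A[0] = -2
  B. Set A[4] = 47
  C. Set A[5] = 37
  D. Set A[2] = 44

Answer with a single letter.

Option A: A[0] 34->-2, delta=-36, new_sum=61+(-36)=25
Option B: A[4] -11->47, delta=58, new_sum=61+(58)=119
Option C: A[5] 21->37, delta=16, new_sum=61+(16)=77
Option D: A[2] 13->44, delta=31, new_sum=61+(31)=92 <-- matches target

Answer: D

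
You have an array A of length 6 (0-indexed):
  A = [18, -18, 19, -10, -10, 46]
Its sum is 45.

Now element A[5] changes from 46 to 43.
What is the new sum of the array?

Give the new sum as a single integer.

Answer: 42

Derivation:
Old value at index 5: 46
New value at index 5: 43
Delta = 43 - 46 = -3
New sum = old_sum + delta = 45 + (-3) = 42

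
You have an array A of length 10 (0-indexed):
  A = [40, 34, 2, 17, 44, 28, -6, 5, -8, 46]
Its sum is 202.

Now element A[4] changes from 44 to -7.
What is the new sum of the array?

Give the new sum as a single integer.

Old value at index 4: 44
New value at index 4: -7
Delta = -7 - 44 = -51
New sum = old_sum + delta = 202 + (-51) = 151

Answer: 151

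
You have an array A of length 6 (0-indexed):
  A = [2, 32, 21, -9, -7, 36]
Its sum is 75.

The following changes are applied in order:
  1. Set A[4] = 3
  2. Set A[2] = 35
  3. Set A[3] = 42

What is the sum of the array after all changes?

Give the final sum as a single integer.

Initial sum: 75
Change 1: A[4] -7 -> 3, delta = 10, sum = 85
Change 2: A[2] 21 -> 35, delta = 14, sum = 99
Change 3: A[3] -9 -> 42, delta = 51, sum = 150

Answer: 150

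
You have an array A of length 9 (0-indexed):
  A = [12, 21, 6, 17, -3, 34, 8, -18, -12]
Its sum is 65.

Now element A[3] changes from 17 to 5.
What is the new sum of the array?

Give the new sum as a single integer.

Old value at index 3: 17
New value at index 3: 5
Delta = 5 - 17 = -12
New sum = old_sum + delta = 65 + (-12) = 53

Answer: 53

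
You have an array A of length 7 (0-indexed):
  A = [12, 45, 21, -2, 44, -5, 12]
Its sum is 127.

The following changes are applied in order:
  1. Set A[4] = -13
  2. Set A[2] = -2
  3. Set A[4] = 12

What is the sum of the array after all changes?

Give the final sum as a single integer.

Answer: 72

Derivation:
Initial sum: 127
Change 1: A[4] 44 -> -13, delta = -57, sum = 70
Change 2: A[2] 21 -> -2, delta = -23, sum = 47
Change 3: A[4] -13 -> 12, delta = 25, sum = 72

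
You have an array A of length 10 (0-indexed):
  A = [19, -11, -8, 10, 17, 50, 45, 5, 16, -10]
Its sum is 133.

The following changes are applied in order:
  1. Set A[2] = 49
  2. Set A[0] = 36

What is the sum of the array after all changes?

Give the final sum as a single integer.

Initial sum: 133
Change 1: A[2] -8 -> 49, delta = 57, sum = 190
Change 2: A[0] 19 -> 36, delta = 17, sum = 207

Answer: 207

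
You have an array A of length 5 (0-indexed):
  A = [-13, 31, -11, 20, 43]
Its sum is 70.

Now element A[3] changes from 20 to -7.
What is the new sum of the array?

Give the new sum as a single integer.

Answer: 43

Derivation:
Old value at index 3: 20
New value at index 3: -7
Delta = -7 - 20 = -27
New sum = old_sum + delta = 70 + (-27) = 43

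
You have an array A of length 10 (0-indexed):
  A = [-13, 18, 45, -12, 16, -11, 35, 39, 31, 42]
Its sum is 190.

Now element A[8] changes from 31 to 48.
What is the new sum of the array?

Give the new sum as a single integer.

Answer: 207

Derivation:
Old value at index 8: 31
New value at index 8: 48
Delta = 48 - 31 = 17
New sum = old_sum + delta = 190 + (17) = 207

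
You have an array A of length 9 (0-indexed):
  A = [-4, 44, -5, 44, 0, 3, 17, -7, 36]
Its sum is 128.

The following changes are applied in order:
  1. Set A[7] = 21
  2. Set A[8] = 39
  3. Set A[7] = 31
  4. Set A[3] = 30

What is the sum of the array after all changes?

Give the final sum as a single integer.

Answer: 155

Derivation:
Initial sum: 128
Change 1: A[7] -7 -> 21, delta = 28, sum = 156
Change 2: A[8] 36 -> 39, delta = 3, sum = 159
Change 3: A[7] 21 -> 31, delta = 10, sum = 169
Change 4: A[3] 44 -> 30, delta = -14, sum = 155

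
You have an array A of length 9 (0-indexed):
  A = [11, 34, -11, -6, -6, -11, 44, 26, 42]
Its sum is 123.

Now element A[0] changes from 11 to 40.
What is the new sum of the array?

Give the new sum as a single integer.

Old value at index 0: 11
New value at index 0: 40
Delta = 40 - 11 = 29
New sum = old_sum + delta = 123 + (29) = 152

Answer: 152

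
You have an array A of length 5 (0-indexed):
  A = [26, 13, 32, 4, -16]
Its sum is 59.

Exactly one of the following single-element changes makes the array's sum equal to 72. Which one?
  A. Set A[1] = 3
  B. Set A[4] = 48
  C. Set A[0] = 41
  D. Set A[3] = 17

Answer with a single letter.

Answer: D

Derivation:
Option A: A[1] 13->3, delta=-10, new_sum=59+(-10)=49
Option B: A[4] -16->48, delta=64, new_sum=59+(64)=123
Option C: A[0] 26->41, delta=15, new_sum=59+(15)=74
Option D: A[3] 4->17, delta=13, new_sum=59+(13)=72 <-- matches target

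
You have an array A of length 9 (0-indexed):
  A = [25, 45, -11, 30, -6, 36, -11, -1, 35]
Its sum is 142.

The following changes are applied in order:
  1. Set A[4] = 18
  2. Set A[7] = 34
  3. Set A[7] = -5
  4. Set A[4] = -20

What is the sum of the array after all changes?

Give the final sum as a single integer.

Initial sum: 142
Change 1: A[4] -6 -> 18, delta = 24, sum = 166
Change 2: A[7] -1 -> 34, delta = 35, sum = 201
Change 3: A[7] 34 -> -5, delta = -39, sum = 162
Change 4: A[4] 18 -> -20, delta = -38, sum = 124

Answer: 124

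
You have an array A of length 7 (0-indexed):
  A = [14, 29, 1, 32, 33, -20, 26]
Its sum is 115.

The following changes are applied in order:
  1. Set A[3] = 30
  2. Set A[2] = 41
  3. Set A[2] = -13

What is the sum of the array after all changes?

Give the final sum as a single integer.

Answer: 99

Derivation:
Initial sum: 115
Change 1: A[3] 32 -> 30, delta = -2, sum = 113
Change 2: A[2] 1 -> 41, delta = 40, sum = 153
Change 3: A[2] 41 -> -13, delta = -54, sum = 99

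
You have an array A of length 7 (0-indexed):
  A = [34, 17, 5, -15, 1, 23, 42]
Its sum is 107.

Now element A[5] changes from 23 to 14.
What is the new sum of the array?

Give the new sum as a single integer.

Answer: 98

Derivation:
Old value at index 5: 23
New value at index 5: 14
Delta = 14 - 23 = -9
New sum = old_sum + delta = 107 + (-9) = 98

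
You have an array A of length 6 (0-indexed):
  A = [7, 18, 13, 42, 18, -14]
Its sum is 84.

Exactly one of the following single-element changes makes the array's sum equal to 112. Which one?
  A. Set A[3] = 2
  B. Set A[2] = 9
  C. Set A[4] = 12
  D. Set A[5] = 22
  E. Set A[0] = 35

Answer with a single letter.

Answer: E

Derivation:
Option A: A[3] 42->2, delta=-40, new_sum=84+(-40)=44
Option B: A[2] 13->9, delta=-4, new_sum=84+(-4)=80
Option C: A[4] 18->12, delta=-6, new_sum=84+(-6)=78
Option D: A[5] -14->22, delta=36, new_sum=84+(36)=120
Option E: A[0] 7->35, delta=28, new_sum=84+(28)=112 <-- matches target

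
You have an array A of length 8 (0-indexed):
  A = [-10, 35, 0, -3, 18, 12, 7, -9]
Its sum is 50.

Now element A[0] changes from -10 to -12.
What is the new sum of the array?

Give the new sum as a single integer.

Old value at index 0: -10
New value at index 0: -12
Delta = -12 - -10 = -2
New sum = old_sum + delta = 50 + (-2) = 48

Answer: 48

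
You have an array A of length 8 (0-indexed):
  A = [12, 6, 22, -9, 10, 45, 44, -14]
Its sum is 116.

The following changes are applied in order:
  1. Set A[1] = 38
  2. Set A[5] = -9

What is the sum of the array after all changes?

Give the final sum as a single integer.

Answer: 94

Derivation:
Initial sum: 116
Change 1: A[1] 6 -> 38, delta = 32, sum = 148
Change 2: A[5] 45 -> -9, delta = -54, sum = 94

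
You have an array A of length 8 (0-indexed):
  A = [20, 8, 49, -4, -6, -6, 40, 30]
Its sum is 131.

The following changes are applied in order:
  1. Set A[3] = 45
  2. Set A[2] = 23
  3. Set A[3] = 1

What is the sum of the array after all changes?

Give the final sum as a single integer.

Initial sum: 131
Change 1: A[3] -4 -> 45, delta = 49, sum = 180
Change 2: A[2] 49 -> 23, delta = -26, sum = 154
Change 3: A[3] 45 -> 1, delta = -44, sum = 110

Answer: 110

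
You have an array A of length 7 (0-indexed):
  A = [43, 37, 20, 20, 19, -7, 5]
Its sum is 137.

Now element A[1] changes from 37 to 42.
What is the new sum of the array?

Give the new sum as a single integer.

Answer: 142

Derivation:
Old value at index 1: 37
New value at index 1: 42
Delta = 42 - 37 = 5
New sum = old_sum + delta = 137 + (5) = 142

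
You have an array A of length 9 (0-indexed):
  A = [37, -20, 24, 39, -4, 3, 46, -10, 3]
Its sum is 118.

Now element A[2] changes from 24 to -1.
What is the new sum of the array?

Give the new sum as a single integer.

Answer: 93

Derivation:
Old value at index 2: 24
New value at index 2: -1
Delta = -1 - 24 = -25
New sum = old_sum + delta = 118 + (-25) = 93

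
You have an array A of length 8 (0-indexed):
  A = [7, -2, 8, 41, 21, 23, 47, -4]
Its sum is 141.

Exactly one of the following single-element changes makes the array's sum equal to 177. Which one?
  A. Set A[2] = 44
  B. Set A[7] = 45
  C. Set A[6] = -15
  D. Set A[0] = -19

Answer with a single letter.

Option A: A[2] 8->44, delta=36, new_sum=141+(36)=177 <-- matches target
Option B: A[7] -4->45, delta=49, new_sum=141+(49)=190
Option C: A[6] 47->-15, delta=-62, new_sum=141+(-62)=79
Option D: A[0] 7->-19, delta=-26, new_sum=141+(-26)=115

Answer: A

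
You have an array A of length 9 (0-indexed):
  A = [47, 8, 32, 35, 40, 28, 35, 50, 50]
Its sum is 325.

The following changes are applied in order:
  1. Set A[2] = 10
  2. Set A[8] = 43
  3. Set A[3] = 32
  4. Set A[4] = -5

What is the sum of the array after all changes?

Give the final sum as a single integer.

Answer: 248

Derivation:
Initial sum: 325
Change 1: A[2] 32 -> 10, delta = -22, sum = 303
Change 2: A[8] 50 -> 43, delta = -7, sum = 296
Change 3: A[3] 35 -> 32, delta = -3, sum = 293
Change 4: A[4] 40 -> -5, delta = -45, sum = 248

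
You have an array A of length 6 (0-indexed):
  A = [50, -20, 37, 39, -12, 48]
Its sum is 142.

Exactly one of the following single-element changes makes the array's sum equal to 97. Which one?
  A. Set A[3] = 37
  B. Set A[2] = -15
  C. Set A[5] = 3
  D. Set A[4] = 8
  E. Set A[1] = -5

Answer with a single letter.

Answer: C

Derivation:
Option A: A[3] 39->37, delta=-2, new_sum=142+(-2)=140
Option B: A[2] 37->-15, delta=-52, new_sum=142+(-52)=90
Option C: A[5] 48->3, delta=-45, new_sum=142+(-45)=97 <-- matches target
Option D: A[4] -12->8, delta=20, new_sum=142+(20)=162
Option E: A[1] -20->-5, delta=15, new_sum=142+(15)=157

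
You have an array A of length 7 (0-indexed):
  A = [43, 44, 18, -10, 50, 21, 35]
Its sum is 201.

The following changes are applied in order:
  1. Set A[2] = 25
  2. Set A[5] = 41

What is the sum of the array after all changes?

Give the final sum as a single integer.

Initial sum: 201
Change 1: A[2] 18 -> 25, delta = 7, sum = 208
Change 2: A[5] 21 -> 41, delta = 20, sum = 228

Answer: 228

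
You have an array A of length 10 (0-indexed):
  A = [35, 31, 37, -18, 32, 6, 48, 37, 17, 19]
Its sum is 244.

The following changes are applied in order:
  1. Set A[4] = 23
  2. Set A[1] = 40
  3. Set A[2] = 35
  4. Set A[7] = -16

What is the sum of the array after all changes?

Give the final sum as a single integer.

Answer: 189

Derivation:
Initial sum: 244
Change 1: A[4] 32 -> 23, delta = -9, sum = 235
Change 2: A[1] 31 -> 40, delta = 9, sum = 244
Change 3: A[2] 37 -> 35, delta = -2, sum = 242
Change 4: A[7] 37 -> -16, delta = -53, sum = 189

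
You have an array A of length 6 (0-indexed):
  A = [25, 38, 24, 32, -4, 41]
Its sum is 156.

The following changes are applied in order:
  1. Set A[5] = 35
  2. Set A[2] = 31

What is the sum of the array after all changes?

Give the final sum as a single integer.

Answer: 157

Derivation:
Initial sum: 156
Change 1: A[5] 41 -> 35, delta = -6, sum = 150
Change 2: A[2] 24 -> 31, delta = 7, sum = 157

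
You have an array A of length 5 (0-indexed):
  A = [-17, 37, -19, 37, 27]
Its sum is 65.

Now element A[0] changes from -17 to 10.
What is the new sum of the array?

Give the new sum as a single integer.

Answer: 92

Derivation:
Old value at index 0: -17
New value at index 0: 10
Delta = 10 - -17 = 27
New sum = old_sum + delta = 65 + (27) = 92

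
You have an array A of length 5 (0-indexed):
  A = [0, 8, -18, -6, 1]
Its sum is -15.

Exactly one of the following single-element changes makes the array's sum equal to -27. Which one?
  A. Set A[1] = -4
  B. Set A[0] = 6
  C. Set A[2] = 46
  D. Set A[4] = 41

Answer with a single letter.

Answer: A

Derivation:
Option A: A[1] 8->-4, delta=-12, new_sum=-15+(-12)=-27 <-- matches target
Option B: A[0] 0->6, delta=6, new_sum=-15+(6)=-9
Option C: A[2] -18->46, delta=64, new_sum=-15+(64)=49
Option D: A[4] 1->41, delta=40, new_sum=-15+(40)=25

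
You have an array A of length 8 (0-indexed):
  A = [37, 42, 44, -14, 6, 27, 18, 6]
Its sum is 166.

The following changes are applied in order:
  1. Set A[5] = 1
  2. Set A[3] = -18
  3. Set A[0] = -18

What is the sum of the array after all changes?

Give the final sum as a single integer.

Initial sum: 166
Change 1: A[5] 27 -> 1, delta = -26, sum = 140
Change 2: A[3] -14 -> -18, delta = -4, sum = 136
Change 3: A[0] 37 -> -18, delta = -55, sum = 81

Answer: 81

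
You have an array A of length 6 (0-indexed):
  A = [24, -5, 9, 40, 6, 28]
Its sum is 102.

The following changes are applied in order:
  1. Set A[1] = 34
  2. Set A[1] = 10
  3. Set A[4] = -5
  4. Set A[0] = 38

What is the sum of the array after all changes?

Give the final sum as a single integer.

Initial sum: 102
Change 1: A[1] -5 -> 34, delta = 39, sum = 141
Change 2: A[1] 34 -> 10, delta = -24, sum = 117
Change 3: A[4] 6 -> -5, delta = -11, sum = 106
Change 4: A[0] 24 -> 38, delta = 14, sum = 120

Answer: 120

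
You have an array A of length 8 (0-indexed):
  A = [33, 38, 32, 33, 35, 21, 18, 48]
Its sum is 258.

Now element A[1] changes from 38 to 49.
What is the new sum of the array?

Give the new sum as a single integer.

Old value at index 1: 38
New value at index 1: 49
Delta = 49 - 38 = 11
New sum = old_sum + delta = 258 + (11) = 269

Answer: 269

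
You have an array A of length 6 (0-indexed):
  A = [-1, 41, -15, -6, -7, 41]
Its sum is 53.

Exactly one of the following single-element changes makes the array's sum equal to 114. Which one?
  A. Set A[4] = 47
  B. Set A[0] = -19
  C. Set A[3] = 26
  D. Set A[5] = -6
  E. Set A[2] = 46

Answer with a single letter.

Option A: A[4] -7->47, delta=54, new_sum=53+(54)=107
Option B: A[0] -1->-19, delta=-18, new_sum=53+(-18)=35
Option C: A[3] -6->26, delta=32, new_sum=53+(32)=85
Option D: A[5] 41->-6, delta=-47, new_sum=53+(-47)=6
Option E: A[2] -15->46, delta=61, new_sum=53+(61)=114 <-- matches target

Answer: E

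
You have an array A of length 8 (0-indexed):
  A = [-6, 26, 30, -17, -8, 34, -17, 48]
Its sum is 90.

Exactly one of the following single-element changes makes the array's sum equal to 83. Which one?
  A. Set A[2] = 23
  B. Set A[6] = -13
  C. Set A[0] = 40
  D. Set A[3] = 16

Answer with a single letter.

Option A: A[2] 30->23, delta=-7, new_sum=90+(-7)=83 <-- matches target
Option B: A[6] -17->-13, delta=4, new_sum=90+(4)=94
Option C: A[0] -6->40, delta=46, new_sum=90+(46)=136
Option D: A[3] -17->16, delta=33, new_sum=90+(33)=123

Answer: A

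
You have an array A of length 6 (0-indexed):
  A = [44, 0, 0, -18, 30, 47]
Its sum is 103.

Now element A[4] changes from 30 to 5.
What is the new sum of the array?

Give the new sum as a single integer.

Old value at index 4: 30
New value at index 4: 5
Delta = 5 - 30 = -25
New sum = old_sum + delta = 103 + (-25) = 78

Answer: 78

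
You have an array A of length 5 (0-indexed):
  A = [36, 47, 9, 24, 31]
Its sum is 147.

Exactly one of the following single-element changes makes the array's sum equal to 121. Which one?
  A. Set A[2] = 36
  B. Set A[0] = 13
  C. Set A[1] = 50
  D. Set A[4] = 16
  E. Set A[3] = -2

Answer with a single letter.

Answer: E

Derivation:
Option A: A[2] 9->36, delta=27, new_sum=147+(27)=174
Option B: A[0] 36->13, delta=-23, new_sum=147+(-23)=124
Option C: A[1] 47->50, delta=3, new_sum=147+(3)=150
Option D: A[4] 31->16, delta=-15, new_sum=147+(-15)=132
Option E: A[3] 24->-2, delta=-26, new_sum=147+(-26)=121 <-- matches target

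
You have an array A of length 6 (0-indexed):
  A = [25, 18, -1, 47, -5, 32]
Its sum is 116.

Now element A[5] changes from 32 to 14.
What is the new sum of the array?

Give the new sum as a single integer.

Old value at index 5: 32
New value at index 5: 14
Delta = 14 - 32 = -18
New sum = old_sum + delta = 116 + (-18) = 98

Answer: 98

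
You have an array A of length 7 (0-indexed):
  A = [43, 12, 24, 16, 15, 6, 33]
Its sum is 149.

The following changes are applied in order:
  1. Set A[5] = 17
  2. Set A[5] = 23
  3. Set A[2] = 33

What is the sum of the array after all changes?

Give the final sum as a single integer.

Initial sum: 149
Change 1: A[5] 6 -> 17, delta = 11, sum = 160
Change 2: A[5] 17 -> 23, delta = 6, sum = 166
Change 3: A[2] 24 -> 33, delta = 9, sum = 175

Answer: 175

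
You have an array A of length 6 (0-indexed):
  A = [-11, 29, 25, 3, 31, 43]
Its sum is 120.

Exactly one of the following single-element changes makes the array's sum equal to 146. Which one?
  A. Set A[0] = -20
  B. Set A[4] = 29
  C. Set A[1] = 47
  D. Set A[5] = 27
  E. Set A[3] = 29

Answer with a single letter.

Answer: E

Derivation:
Option A: A[0] -11->-20, delta=-9, new_sum=120+(-9)=111
Option B: A[4] 31->29, delta=-2, new_sum=120+(-2)=118
Option C: A[1] 29->47, delta=18, new_sum=120+(18)=138
Option D: A[5] 43->27, delta=-16, new_sum=120+(-16)=104
Option E: A[3] 3->29, delta=26, new_sum=120+(26)=146 <-- matches target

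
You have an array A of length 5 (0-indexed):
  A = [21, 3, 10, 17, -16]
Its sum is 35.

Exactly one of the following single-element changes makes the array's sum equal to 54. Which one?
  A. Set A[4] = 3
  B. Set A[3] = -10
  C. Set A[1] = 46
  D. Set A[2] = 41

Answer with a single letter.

Answer: A

Derivation:
Option A: A[4] -16->3, delta=19, new_sum=35+(19)=54 <-- matches target
Option B: A[3] 17->-10, delta=-27, new_sum=35+(-27)=8
Option C: A[1] 3->46, delta=43, new_sum=35+(43)=78
Option D: A[2] 10->41, delta=31, new_sum=35+(31)=66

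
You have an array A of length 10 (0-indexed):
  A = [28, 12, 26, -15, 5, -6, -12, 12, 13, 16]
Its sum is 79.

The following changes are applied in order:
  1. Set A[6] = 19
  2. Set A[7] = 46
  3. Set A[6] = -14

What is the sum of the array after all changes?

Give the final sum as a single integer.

Answer: 111

Derivation:
Initial sum: 79
Change 1: A[6] -12 -> 19, delta = 31, sum = 110
Change 2: A[7] 12 -> 46, delta = 34, sum = 144
Change 3: A[6] 19 -> -14, delta = -33, sum = 111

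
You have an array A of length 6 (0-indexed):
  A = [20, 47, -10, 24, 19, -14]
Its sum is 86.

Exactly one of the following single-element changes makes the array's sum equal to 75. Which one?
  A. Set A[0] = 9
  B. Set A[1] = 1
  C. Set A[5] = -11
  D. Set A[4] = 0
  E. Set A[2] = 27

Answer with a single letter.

Option A: A[0] 20->9, delta=-11, new_sum=86+(-11)=75 <-- matches target
Option B: A[1] 47->1, delta=-46, new_sum=86+(-46)=40
Option C: A[5] -14->-11, delta=3, new_sum=86+(3)=89
Option D: A[4] 19->0, delta=-19, new_sum=86+(-19)=67
Option E: A[2] -10->27, delta=37, new_sum=86+(37)=123

Answer: A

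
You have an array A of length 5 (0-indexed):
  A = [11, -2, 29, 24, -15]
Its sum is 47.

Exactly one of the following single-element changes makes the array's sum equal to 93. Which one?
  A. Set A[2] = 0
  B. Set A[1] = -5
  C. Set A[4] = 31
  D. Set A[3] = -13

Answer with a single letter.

Option A: A[2] 29->0, delta=-29, new_sum=47+(-29)=18
Option B: A[1] -2->-5, delta=-3, new_sum=47+(-3)=44
Option C: A[4] -15->31, delta=46, new_sum=47+(46)=93 <-- matches target
Option D: A[3] 24->-13, delta=-37, new_sum=47+(-37)=10

Answer: C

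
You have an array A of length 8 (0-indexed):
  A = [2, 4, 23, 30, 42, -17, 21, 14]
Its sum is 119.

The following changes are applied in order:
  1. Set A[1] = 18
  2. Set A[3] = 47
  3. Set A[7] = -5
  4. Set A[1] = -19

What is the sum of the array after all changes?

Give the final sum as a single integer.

Answer: 94

Derivation:
Initial sum: 119
Change 1: A[1] 4 -> 18, delta = 14, sum = 133
Change 2: A[3] 30 -> 47, delta = 17, sum = 150
Change 3: A[7] 14 -> -5, delta = -19, sum = 131
Change 4: A[1] 18 -> -19, delta = -37, sum = 94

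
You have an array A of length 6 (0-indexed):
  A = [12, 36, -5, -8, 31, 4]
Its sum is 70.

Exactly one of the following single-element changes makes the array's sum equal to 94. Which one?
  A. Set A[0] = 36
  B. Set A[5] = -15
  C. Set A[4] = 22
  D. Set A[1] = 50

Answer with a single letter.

Option A: A[0] 12->36, delta=24, new_sum=70+(24)=94 <-- matches target
Option B: A[5] 4->-15, delta=-19, new_sum=70+(-19)=51
Option C: A[4] 31->22, delta=-9, new_sum=70+(-9)=61
Option D: A[1] 36->50, delta=14, new_sum=70+(14)=84

Answer: A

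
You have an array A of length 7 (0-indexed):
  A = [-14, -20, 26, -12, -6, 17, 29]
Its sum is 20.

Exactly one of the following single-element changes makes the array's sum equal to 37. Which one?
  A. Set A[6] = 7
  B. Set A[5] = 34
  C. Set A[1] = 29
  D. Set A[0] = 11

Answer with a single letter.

Answer: B

Derivation:
Option A: A[6] 29->7, delta=-22, new_sum=20+(-22)=-2
Option B: A[5] 17->34, delta=17, new_sum=20+(17)=37 <-- matches target
Option C: A[1] -20->29, delta=49, new_sum=20+(49)=69
Option D: A[0] -14->11, delta=25, new_sum=20+(25)=45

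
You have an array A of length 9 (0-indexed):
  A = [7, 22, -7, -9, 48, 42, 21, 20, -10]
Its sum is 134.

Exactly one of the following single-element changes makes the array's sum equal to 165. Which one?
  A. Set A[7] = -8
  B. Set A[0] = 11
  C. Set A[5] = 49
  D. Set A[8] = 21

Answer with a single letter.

Answer: D

Derivation:
Option A: A[7] 20->-8, delta=-28, new_sum=134+(-28)=106
Option B: A[0] 7->11, delta=4, new_sum=134+(4)=138
Option C: A[5] 42->49, delta=7, new_sum=134+(7)=141
Option D: A[8] -10->21, delta=31, new_sum=134+(31)=165 <-- matches target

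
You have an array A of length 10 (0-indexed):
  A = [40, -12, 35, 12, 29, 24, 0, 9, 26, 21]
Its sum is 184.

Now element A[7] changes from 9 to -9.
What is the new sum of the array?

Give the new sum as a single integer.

Answer: 166

Derivation:
Old value at index 7: 9
New value at index 7: -9
Delta = -9 - 9 = -18
New sum = old_sum + delta = 184 + (-18) = 166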